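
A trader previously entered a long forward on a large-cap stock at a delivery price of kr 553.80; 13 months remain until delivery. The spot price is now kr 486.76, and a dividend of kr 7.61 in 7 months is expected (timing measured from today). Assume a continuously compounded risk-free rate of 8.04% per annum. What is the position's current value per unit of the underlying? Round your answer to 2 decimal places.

-kr 28.11

PV(remaining dividends) I = 7.61·e^(−0.0804·7/12) = 7.2613
Current forward F = (S − I)·e^(rT) = (486.76 − 7.2613)·e^(0.0804·13/12) = 479.4987 × 1.091006 = 523.1360
Value (long) = (F − K)·e^(−rT) = (523.1360 − 553.80) × 0.916585 = -28.1062
Value = -kr 28.11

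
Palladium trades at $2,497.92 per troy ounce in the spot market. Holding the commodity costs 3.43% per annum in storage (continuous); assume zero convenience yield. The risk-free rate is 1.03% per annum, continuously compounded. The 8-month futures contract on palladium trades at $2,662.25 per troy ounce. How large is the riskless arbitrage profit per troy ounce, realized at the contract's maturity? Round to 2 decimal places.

$88.94 per troy ounce

Fair futures: F* = S·e^(carry·T), with carry = (r + u) = 0.0103 + 0.0343 = 0.0446
F* = 2497.92 · e^(0.0446 × 8/12) = 2497.92 · e^0.02973333 = 2497.92 × 1.03017978 = $2573.3067
Market $2662.25 > fair $2573.3067: forward overpriced → cash-and-carry (buy spot, short the forward).
At maturity, profit = |F_mkt − F*| = |2662.25 − 2573.3067| = $88.94 per troy ounce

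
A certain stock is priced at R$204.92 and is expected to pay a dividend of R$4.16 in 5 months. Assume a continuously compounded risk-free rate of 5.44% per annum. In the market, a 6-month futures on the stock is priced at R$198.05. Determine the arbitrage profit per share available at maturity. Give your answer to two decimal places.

R$8.34 per share

PV(dividends) I = 4.16·e^(−0.0544·5/12) = 4.0668
Fair futures F* = (S − I)·e^(rT) = (204.92 − 4.0668)·e^0.027200 = 200.8532 × 1.027573 = 206.3913
Market R$198.05 < fair 206.3913: forward underpriced → reverse cash-and-carry (short the stock, invest proceeds at r, pay the dividends, go long the forward).
Profit at T = |F_mkt − F*| = |198.05 − 206.3913| = R$8.34 per share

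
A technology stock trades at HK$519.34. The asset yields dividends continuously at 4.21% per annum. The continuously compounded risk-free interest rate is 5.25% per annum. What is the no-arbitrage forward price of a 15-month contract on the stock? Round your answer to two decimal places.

F = S·e^((r − q)T) = 519.34 · e^((0.0525 − 0.0421) × 15/12)
= 519.34 · e^0.013000 = 519.34 × 1.013085
F = HK$526.14

HK$526.14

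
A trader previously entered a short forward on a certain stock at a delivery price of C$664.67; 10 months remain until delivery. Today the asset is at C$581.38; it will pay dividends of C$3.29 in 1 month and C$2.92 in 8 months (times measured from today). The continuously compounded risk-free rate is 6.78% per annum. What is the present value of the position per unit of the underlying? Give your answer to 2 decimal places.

C$52.84

PV(remaining dividends) I = 3.29·e^(−0.0678·1/12) + 2.92·e^(−0.0678·8/12) = 6.0624
Current forward F = (S − I)·e^(rT) = (581.38 − 6.0624)·e^(0.0678·10/12) = 575.3176 × 1.058127 = 608.7591
Value (long) = (F − K)·e^(−rT) = (608.7591 − 664.67) × 0.945066 = -52.8395
Short position value = −(long value) = C$52.84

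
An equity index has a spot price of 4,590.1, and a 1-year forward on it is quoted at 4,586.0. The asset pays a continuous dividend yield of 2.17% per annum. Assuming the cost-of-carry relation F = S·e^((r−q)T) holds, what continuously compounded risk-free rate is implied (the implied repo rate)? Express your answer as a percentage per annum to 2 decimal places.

2.08%

From F = S·e^((r−q)T): (r − q) = ln(F/S)/T
ln(4586.0/4590.1) = ln(0.999107) = -0.000893
(r − q) = -0.000893 / (1) = -0.000893
r = ln(F/S)/T + q = -0.000893 + 0.0217 = 0.020807
r = 2.08%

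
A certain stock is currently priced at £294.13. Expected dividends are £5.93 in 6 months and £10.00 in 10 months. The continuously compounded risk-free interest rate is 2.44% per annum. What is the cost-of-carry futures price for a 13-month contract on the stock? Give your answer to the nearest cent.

£285.93

PV(dividends) I = 5.93·e^(−0.0244·6/12) + 10.00·e^(−0.0244·10/12)
I = 5.8581 + 9.7987 = 15.6568
F = (S − I)·e^(rT) = (294.13 − 15.6568) · e^(0.0244·13/12)
= 278.4732 · e^0.026433 = 278.4732 × 1.026785 = £285.93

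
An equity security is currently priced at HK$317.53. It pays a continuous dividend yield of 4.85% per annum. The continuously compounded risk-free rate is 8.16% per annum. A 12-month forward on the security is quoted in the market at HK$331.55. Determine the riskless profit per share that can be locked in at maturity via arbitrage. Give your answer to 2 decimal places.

Fair forward: F* = S·e^(carry·T), with carry = (r − q) = 0.0816 − 0.0485 = 0.0331
F* = 317.53 · e^(0.0331 × 12/12) = 317.53 · e^0.033100 = 317.53 × 1.033654 = HK$328.2162
Market HK$331.55 > fair HK$328.2162: forward overpriced → cash-and-carry (buy spot, short the forward).
At maturity, profit = |F_mkt − F*| = |331.55 − 328.2162| = HK$3.33 per share

HK$3.33 per share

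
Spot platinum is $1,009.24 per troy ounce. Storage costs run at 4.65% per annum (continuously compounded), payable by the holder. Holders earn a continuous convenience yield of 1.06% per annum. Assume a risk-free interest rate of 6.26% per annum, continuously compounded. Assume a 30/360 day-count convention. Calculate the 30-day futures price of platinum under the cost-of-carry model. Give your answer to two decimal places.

Net carry = r + u − y = 0.0626 + 0.0465 − 0.0106 = 0.0985
F = S·e^((r+u−y)T) = 1009.24 · e^(0.0985 × 30/360) = 1009.24 · e^0.00820833
= 1009.24 × 1.00824211 = $1,017.56 per troy ounce

$1,017.56 per troy ounce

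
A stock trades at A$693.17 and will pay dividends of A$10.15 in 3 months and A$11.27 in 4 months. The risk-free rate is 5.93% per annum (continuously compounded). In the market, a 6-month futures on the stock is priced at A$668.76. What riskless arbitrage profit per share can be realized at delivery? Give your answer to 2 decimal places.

PV(dividends) I = 10.15·e^(−0.0593·3/12) + 11.27·e^(−0.0593·4/12) = 21.0501
Fair futures F* = (S − I)·e^(rT) = (693.17 − 21.0501)·e^0.029650 = 672.1199 × 1.030094 = 692.3467
Market A$668.76 < fair 692.3467: forward underpriced → reverse cash-and-carry (short the stock, invest proceeds at r, pay the dividends, go long the forward).
Profit at T = |F_mkt − F*| = |668.76 − 692.3467| = A$23.59 per share

A$23.59 per share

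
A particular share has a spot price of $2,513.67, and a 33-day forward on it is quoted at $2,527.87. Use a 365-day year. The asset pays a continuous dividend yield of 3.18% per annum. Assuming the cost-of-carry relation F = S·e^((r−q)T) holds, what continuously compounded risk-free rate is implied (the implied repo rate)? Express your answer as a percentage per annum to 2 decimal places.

From F = S·e^((r−q)T): (r − q) = ln(F/S)/T
ln(2527.87/2513.67) = ln(1.005649) = 0.005633
(r − q) = 0.005633 / (33/365) = 0.062304
r = ln(F/S)/T + q = 0.062304 + 0.0318 = 0.094104
r = 9.41%

9.41%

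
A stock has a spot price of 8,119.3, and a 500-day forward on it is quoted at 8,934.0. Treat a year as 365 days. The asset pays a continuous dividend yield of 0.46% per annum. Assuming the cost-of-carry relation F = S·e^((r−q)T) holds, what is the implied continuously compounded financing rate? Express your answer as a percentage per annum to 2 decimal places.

7.44%

From F = S·e^((r−q)T): (r − q) = ln(F/S)/T
ln(8934.0/8119.3) = ln(1.100341) = 0.095620
(r − q) = 0.095620 / (500/365) = 0.069803
r = ln(F/S)/T + q = 0.069803 + 0.0046 = 0.074403
r = 7.44%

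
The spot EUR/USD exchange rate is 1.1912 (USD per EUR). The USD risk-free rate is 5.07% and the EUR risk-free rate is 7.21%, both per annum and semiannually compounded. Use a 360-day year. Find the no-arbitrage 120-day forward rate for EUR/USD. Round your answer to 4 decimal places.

By covered interest parity, F = S · (1+r_USD/2)^(2T) / (1+r_EUR/2)^(2T)
= 1.1912 × 1.016829 / 1.023891 = 1.1912 × 0.993103
F = 1.1830 USD per EUR

1.1830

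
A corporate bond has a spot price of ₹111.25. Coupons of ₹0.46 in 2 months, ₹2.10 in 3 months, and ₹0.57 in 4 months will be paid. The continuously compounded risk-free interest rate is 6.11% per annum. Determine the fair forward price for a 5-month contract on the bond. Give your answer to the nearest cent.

₹110.96

PV(coupons) I = 0.46·e^(−0.0611·2/12) + 2.10·e^(−0.0611·3/12) + 0.57·e^(−0.0611·4/12)
I = 0.4553 + 2.0682 + 0.5585 = 3.0820
F = (S − I)·e^(rT) = (111.25 − 3.0820) · e^(0.0611·5/12)
= 108.1680 · e^0.025458 = 108.1680 × 1.025785 = ₹110.96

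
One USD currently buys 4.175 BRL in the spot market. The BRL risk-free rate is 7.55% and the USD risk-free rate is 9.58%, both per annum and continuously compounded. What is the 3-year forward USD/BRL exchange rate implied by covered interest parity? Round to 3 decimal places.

F = S·e^((r_BRL − r_USD)T) = 4.175 · e^((0.0755 − 0.0958) × 3)
= 4.175 · e^-0.060900 = 4.175 × 0.940917
F = 3.928 BRL per USD

3.928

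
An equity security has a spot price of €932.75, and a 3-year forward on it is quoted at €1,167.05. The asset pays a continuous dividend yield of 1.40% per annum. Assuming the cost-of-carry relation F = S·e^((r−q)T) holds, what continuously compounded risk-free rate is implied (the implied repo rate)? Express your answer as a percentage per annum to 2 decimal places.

8.87%

From F = S·e^((r−q)T): (r − q) = ln(F/S)/T
ln(1167.05/932.75) = ln(1.251193) = 0.224097
(r − q) = 0.224097 / (3) = 0.074699
r = ln(F/S)/T + q = 0.074699 + 0.0140 = 0.088699
r = 8.87%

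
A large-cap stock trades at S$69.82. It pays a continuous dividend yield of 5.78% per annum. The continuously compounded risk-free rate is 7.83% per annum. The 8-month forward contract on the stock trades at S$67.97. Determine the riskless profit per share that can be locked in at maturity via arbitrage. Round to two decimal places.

Fair forward: F* = S·e^(carry·T), with carry = (r − q) = 0.0783 − 0.0578 = 0.0205
F* = 69.82 · e^(0.0205 × 8/12) = 69.82 · e^0.013667 = 69.82 × 1.013761 = S$70.7808
Market S$67.97 < fair S$70.7808: forward underpriced → reverse cash-and-carry (short spot, go long the forward).
At maturity, profit = |F_mkt − F*| = |67.97 − 70.7808| = S$2.81 per share

S$2.81 per share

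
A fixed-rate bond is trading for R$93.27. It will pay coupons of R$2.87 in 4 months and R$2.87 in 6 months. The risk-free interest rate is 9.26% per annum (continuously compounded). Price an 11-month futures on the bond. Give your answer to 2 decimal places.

PV(coupons) I = 2.87·e^(−0.0926·4/12) + 2.87·e^(−0.0926·6/12)
I = 2.7828 + 2.7401 = 5.5229
F = (S − I)·e^(rT) = (93.27 − 5.5229) · e^(0.0926·11/12)
= 87.7471 · e^0.084883 = 87.7471 × 1.088590 = R$95.52

R$95.52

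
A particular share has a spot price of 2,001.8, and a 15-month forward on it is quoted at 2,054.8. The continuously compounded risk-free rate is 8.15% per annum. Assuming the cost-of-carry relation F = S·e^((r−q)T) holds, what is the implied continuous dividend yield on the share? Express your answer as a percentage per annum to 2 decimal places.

From F = S·e^((r−q)T): (r − q) = ln(F/S)/T
ln(2054.8/2001.8) = ln(1.026476) = 0.026132
(r − q) = 0.026132 / (15/12) = 0.020906
q = r − ln(F/S)/T = 0.0815 − 0.020906 = 0.060594
q = 6.06%

6.06%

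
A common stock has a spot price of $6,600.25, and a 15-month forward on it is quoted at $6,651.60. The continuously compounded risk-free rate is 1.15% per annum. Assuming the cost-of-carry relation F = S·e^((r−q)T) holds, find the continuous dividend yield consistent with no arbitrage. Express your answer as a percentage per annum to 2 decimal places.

From F = S·e^((r−q)T): (r − q) = ln(F/S)/T
ln(6651.60/6600.25) = ln(1.007780) = 0.007750
(r − q) = 0.007750 / (15/12) = 0.006200
q = r − ln(F/S)/T = 0.0115 − 0.006200 = 0.005300
q = 0.53%

0.53%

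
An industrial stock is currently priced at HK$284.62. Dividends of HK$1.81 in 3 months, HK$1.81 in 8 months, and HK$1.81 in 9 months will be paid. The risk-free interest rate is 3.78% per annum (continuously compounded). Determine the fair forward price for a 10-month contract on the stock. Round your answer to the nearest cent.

PV(dividends) I = 1.81·e^(−0.0378·3/12) + 1.81·e^(−0.0378·8/12) + 1.81·e^(−0.0378·9/12)
I = 1.7930 + 1.7650 + 1.7594 = 5.3174
F = (S − I)·e^(rT) = (284.62 − 5.3174) · e^(0.0378·10/12)
= 279.3026 · e^0.031500 = 279.3026 × 1.032001 = HK$288.24

HK$288.24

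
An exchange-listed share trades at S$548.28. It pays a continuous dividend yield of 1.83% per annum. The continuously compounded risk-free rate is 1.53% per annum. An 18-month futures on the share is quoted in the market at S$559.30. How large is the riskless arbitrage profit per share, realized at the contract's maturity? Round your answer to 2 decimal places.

S$13.48 per share

Fair futures: F* = S·e^(carry·T), with carry = (r − q) = 0.0153 − 0.0183 = -0.0030
F* = 548.28 · e^(-0.0030 × 18/12) = 548.28 · e^-0.004500 = 548.28 × 0.995510 = S$545.8182
Market S$559.30 > fair S$545.8182: forward overpriced → cash-and-carry (buy spot, short the forward).
At maturity, profit = |F_mkt − F*| = |559.30 − 545.8182| = S$13.48 per share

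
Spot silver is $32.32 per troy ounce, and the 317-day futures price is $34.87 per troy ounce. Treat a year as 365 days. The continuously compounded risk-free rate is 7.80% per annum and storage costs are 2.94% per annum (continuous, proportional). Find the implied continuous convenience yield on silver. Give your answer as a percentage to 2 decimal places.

2.00%

F = S·e^((r+u−y)T) ⇒ (r+u−y) = ln(F/S)/T
ln(34.87/32.32) = 0.075941; /T ⇒ 0.087440
y = r + u − ln(F/S)/T = 0.0780 + 0.0294 − 0.087440 = 0.019960
y = 2.00%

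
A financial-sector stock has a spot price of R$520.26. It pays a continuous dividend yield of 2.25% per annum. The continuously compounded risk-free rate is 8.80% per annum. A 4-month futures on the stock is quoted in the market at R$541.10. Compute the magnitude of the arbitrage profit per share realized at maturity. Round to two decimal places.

Fair futures: F* = S·e^(carry·T), with carry = (r − q) = 0.0880 − 0.0225 = 0.0655
F* = 520.26 · e^(0.0655 × 4/12) = 520.26 · e^0.021833 = 520.26 × 1.022073 = R$531.7437
Market R$541.10 > fair R$531.7437: forward overpriced → cash-and-carry (buy spot, short the forward).
At maturity, profit = |F_mkt − F*| = |541.10 − 531.7437| = R$9.36 per share

R$9.36 per share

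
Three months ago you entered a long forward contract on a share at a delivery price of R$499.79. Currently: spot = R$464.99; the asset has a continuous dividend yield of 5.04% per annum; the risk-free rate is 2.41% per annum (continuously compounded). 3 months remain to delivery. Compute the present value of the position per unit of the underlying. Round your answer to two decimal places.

Current fair forward for the remaining 3 months: F = S·e^((r − q)·T), (r − q) = 0.0241 − 0.0504 = -0.0263
F = 464.99 · e^(-0.0263 × 3/12) = 464.99 × 0.993447 = 461.9429
Value of long forward = (F − K)·e^(−rT) = (461.9429 − 499.79) · e^(−0.0241·3/12)
= -37.8471 × 0.993993 = -37.62

-R$37.62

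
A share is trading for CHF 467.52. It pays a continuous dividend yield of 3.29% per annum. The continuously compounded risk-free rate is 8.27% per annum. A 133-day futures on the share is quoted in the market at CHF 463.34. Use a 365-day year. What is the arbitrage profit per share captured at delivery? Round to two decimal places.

CHF 12.74 per share

Fair futures: F* = S·e^(carry·T), with carry = (r − q) = 0.0827 − 0.0329 = 0.0498
F* = 467.52 · e^(0.0498 × 133/365) = 467.52 · e^0.018146 = 467.52 × 1.018312 = CHF 476.0812
Market CHF 463.34 < fair CHF 476.0812: forward underpriced → reverse cash-and-carry (short spot, go long the forward).
At maturity, profit = |F_mkt − F*| = |463.34 − 476.0812| = CHF 12.74 per share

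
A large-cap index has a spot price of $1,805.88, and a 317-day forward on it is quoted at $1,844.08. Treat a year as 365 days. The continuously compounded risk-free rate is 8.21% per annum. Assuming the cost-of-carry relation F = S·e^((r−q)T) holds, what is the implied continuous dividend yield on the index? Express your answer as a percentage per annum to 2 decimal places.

5.80%

From F = S·e^((r−q)T): (r − q) = ln(F/S)/T
ln(1844.08/1805.88) = ln(1.021153) = 0.020932
(r − q) = 0.020932 / (317/365) = 0.024102
q = r − ln(F/S)/T = 0.0821 − 0.024102 = 0.057998
q = 5.80%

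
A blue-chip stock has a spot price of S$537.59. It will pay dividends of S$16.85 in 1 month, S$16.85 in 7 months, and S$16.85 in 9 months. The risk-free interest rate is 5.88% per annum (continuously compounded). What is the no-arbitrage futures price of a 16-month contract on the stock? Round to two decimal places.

PV(dividends) I = 16.85·e^(−0.0588·1/12) + 16.85·e^(−0.0588·7/12) + 16.85·e^(−0.0588·9/12)
I = 16.7676 + 16.2818 + 16.1231 = 49.1725
F = (S − I)·e^(rT) = (537.59 − 49.1725) · e^(0.0588·16/12)
= 488.4175 · e^0.078400 = 488.4175 × 1.081555 = S$528.25

S$528.25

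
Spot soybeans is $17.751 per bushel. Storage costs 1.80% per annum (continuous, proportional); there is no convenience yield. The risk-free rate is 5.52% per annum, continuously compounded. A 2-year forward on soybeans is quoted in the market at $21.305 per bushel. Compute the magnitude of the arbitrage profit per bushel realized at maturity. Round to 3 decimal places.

Fair forward: F* = S·e^(carry·T), with carry = (r + u) = 0.0552 + 0.0180 = 0.0732
F* = 17.751 · e^(0.0732 × 2) = 17.751 · e^0.146400 = 17.751 × 1.157659 = $20.5496
Market $21.305 > fair $20.5496: forward overpriced → cash-and-carry (buy spot, short the forward).
At maturity, profit = |F_mkt − F*| = |21.305 − 20.5496| = $0.755 per bushel

$0.755 per bushel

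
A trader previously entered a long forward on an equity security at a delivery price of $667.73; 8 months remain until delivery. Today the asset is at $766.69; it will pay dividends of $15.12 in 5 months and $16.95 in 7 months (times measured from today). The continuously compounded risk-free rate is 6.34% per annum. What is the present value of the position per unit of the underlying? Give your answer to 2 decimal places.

$95.53

PV(remaining dividends) I = 15.12·e^(−0.0634·5/12) + 16.95·e^(−0.0634·7/12) = 31.0604
Current forward F = (S − I)·e^(rT) = (766.69 − 31.0604)·e^(0.0634·8/12) = 735.6296 × 1.043173 = 767.3889
Value (long) = (F − K)·e^(−rT) = (767.3889 − 667.73) × 0.958614 = 95.5344
Value = $95.53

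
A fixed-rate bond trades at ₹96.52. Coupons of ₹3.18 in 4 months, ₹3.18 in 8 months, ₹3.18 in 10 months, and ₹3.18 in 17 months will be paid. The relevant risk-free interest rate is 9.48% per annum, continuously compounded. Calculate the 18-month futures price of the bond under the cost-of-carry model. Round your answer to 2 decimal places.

PV(coupons) I = 3.18·e^(−0.0948·4/12) + 3.18·e^(−0.0948·8/12) + 3.18·e^(−0.0948·10/12) + 3.18·e^(−0.0948·17/12)
I = 3.0811 + 2.9852 + 2.9384 + 2.7804 = 11.7851
F = (S − I)·e^(rT) = (96.52 − 11.7851) · e^(0.0948·18/12)
= 84.7349 · e^0.142200 = 84.7349 × 1.152807 = ₹97.68

₹97.68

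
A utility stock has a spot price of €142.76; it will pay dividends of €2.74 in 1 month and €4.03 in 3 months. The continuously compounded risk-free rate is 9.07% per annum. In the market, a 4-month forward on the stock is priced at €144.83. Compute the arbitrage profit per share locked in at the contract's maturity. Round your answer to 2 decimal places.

€4.55 per share

PV(dividends) I = 2.74·e^(−0.0907·1/12) + 4.03·e^(−0.0907·3/12) = 6.6590
Fair forward F* = (S − I)·e^(rT) = (142.76 − 6.6590)·e^0.030233 = 136.1010 × 1.030695 = 140.2786
Market €144.83 > fair 140.2786: forward overpriced → cash-and-carry (borrow at r, buy the stock and collect the dividends, short the forward).
Profit at T = |F_mkt − F*| = |144.83 − 140.2786| = €4.55 per share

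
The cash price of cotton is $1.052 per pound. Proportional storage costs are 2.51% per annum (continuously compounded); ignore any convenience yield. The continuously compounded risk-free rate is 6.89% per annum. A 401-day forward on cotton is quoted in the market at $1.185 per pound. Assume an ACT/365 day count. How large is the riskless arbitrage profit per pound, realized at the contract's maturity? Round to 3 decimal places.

$0.019 per pound

Fair forward: F* = S·e^(carry·T), with carry = (r + u) = 0.0689 + 0.0251 = 0.0940
F* = 1.052 · e^(0.0940 × 401/365) = 1.052 · e^0.103271 = 1.052 × 1.108792 = $1.1664
Market $1.185 > fair $1.1664: forward overpriced → cash-and-carry (buy spot, short the forward).
At maturity, profit = |F_mkt − F*| = |1.185 − 1.1664| = $0.019 per pound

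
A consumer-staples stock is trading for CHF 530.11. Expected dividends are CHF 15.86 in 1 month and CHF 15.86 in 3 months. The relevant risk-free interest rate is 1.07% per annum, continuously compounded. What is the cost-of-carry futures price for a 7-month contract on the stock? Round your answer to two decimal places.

CHF 501.57

PV(dividends) I = 15.86·e^(−0.0107·1/12) + 15.86·e^(−0.0107·3/12)
I = 15.8459 + 15.8176 = 31.6635
F = (S − I)·e^(rT) = (530.11 − 31.6635) · e^(0.0107·7/12)
= 498.4465 · e^0.006242 = 498.4465 × 1.006262 = CHF 501.57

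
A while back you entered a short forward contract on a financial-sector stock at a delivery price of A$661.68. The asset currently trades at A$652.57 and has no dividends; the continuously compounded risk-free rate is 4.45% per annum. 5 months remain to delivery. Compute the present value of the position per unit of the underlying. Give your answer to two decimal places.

-A$3.05

Current fair forward for the remaining 5 months: F = S·e^(r·T), r = 0.0445
F = 652.57 · e^(0.0445 × 5/12) = 652.57 × 1.018715 = 664.7828
Value of long forward = (F − K)·e^(−rT) = (664.7828 − 661.68) · e^(−0.0445·5/12)
= 3.1028 × 0.981629 = 3.05
Short position value = −(long value) = -A$3.05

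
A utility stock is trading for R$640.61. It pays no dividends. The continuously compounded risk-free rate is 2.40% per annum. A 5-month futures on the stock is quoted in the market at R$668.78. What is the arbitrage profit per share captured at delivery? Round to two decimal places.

Fair futures: F* = S·e^(carry·T), with carry = r = 0.0240
F* = 640.61 · e^(0.0240 × 5/12) = 640.61 · e^0.010000 = 640.61 × 1.010050 = R$647.0481
Market R$668.78 > fair R$647.0481: forward overpriced → cash-and-carry (buy spot, short the forward).
At maturity, profit = |F_mkt − F*| = |668.78 − 647.0481| = R$21.73 per share

R$21.73 per share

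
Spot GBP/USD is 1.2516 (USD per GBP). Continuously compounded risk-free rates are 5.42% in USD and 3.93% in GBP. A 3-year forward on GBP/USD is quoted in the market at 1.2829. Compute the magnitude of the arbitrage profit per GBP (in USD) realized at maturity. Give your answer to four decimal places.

Fair forward: F* = S·e^(carry·T), with carry = (r_USD − r_GBP) = 0.0542 − 0.0393 = 0.0149
F* = 1.2516 · e^(0.0149 × 3) = 1.2516 · e^0.044700 = 1.2516 × 1.045714 = 1.3088
Market 1.2829 < fair 1.3088: forward underpriced → reverse cash-and-carry (short spot, go long the forward).
At maturity, profit = |F_mkt − F*| = |1.2829 − 1.3088| = 0.0259 per GBP (in USD)

0.0259 per GBP (in USD)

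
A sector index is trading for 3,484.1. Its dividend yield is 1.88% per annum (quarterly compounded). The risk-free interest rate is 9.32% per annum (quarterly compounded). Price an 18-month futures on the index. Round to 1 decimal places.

F = S · (1+r/4)^(4T) / (1+q/4)^(4T)
= 3484.1 × 1.148201 / 1.028533 = 3484.1 × 1.116348
F = 3,889.5

3,889.5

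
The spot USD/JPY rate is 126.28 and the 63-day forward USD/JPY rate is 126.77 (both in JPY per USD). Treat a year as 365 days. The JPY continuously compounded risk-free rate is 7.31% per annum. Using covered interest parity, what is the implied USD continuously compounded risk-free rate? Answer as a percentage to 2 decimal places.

5.07%

F = S·e^((r_JPY − r_USD)T) ⇒ r_USD = r_JPY − ln(F/S)/T
ln(126.77/126.28) = 0.003873; /(63/365) = 0.022439
r_USD = 0.0731 − 0.022439 = 0.050661
r_USD = 5.07%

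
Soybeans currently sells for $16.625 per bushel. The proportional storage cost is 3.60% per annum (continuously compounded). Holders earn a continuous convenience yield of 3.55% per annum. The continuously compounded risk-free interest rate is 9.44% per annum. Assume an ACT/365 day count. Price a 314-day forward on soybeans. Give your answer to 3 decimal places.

Net carry = r + u − y = 0.0944 + 0.0360 − 0.0355 = 0.0949
F = S·e^((r+u−y)T) = 16.625 · e^(0.0949 × 314/365) = 16.625 · e^0.081640
= 16.625 × 1.085065 = $18.039 per bushel

$18.039 per bushel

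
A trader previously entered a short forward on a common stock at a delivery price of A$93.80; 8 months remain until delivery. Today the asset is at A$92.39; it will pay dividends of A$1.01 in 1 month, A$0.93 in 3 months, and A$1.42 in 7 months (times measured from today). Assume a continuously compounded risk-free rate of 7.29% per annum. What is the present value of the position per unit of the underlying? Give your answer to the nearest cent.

PV(remaining dividends) I = 1.01·e^(−0.0729·1/12) + 0.93·e^(−0.0729·3/12) + 1.42·e^(−0.0729·7/12) = 3.2780
Current forward F = (S − I)·e^(rT) = (92.39 − 3.2780)·e^(0.0729·8/12) = 89.1120 × 1.049800 = 93.5498
Value (long) = (F − K)·e^(−rT) = (93.5498 − 93.80) × 0.952562 = -0.2383
Short position value = −(long value) = A$0.24

A$0.24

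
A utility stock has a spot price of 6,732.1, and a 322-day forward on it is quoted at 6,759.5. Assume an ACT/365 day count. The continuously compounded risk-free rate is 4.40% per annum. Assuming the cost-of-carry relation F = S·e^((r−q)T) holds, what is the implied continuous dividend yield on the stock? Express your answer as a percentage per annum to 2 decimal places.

3.94%

From F = S·e^((r−q)T): (r − q) = ln(F/S)/T
ln(6759.5/6732.1) = ln(1.004070) = 0.004062
(r − q) = 0.004062 / (322/365) = 0.004604
q = r − ln(F/S)/T = 0.0440 − 0.004604 = 0.039396
q = 3.94%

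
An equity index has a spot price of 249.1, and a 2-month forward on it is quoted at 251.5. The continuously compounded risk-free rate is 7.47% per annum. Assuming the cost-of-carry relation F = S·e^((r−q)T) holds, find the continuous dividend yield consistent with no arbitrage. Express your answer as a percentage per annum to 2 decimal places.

From F = S·e^((r−q)T): (r − q) = ln(F/S)/T
ln(251.5/249.1) = ln(1.009635) = 0.009589
(r − q) = 0.009589 / (2/12) = 0.057534
q = r − ln(F/S)/T = 0.0747 − 0.057534 = 0.017166
q = 1.72%

1.72%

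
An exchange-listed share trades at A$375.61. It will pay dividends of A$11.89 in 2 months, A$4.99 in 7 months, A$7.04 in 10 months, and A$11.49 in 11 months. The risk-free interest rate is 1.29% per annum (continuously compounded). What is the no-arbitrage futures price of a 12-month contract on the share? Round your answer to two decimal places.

A$344.89

PV(dividends) I = 11.89·e^(−0.0129·2/12) + 4.99·e^(−0.0129·7/12) + 7.04·e^(−0.0129·10/12) + 11.49·e^(−0.0129·11/12)
I = 11.8645 + 4.9526 + 6.9647 + 11.3549 = 35.1367
F = (S − I)·e^(rT) = (375.61 − 35.1367) · e^(0.0129·12/12)
= 340.4733 · e^0.012900 = 340.4733 × 1.012984 = A$344.89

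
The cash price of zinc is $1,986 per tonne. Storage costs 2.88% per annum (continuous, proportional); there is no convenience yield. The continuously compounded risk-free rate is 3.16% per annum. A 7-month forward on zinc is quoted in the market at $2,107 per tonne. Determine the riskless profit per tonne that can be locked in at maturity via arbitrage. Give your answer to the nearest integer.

$50 per tonne

Fair forward: F* = S·e^(carry·T), with carry = (r + u) = 0.0316 + 0.0288 = 0.0604
F* = 1986 · e^(0.0604 × 7/12) = 1986 · e^0.035233 = 1986 × 1.035861 = $2057.2199
Market $2107 > fair $2057.2199: forward overpriced → cash-and-carry (buy spot, short the forward).
At maturity, profit = |F_mkt − F*| = |2107 − 2057.2199| = $50 per tonne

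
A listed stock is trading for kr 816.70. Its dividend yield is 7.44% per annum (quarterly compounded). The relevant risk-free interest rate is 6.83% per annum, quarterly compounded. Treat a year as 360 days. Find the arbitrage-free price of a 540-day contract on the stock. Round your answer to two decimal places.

kr 809.39

F = S · (1+r/4)^(4T) / (1+q/4)^(4T)
= 816.70 × 1.106924 / 1.116920 = 816.70 × 0.991050
F = kr 809.39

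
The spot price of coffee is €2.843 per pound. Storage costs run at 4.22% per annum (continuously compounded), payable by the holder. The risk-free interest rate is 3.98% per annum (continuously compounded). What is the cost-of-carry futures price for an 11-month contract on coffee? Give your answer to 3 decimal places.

Net carry = r + u − y = 0.0398 + 0.0422 − 0.0000 = 0.0820
F = S·e^((r+u−y)T) = 2.843 · e^(0.0820 × 11/12) = 2.843 · e^0.075167
= 2.843 × 1.078064 = €3.065 per pound

€3.065 per pound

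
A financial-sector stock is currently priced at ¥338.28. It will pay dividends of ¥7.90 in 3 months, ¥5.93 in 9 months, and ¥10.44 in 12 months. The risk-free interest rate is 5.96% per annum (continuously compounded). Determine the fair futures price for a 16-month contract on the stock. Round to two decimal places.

¥341.04

PV(dividends) I = 7.90·e^(−0.0596·3/12) + 5.93·e^(−0.0596·9/12) + 10.44·e^(−0.0596·12/12)
I = 7.7832 + 5.6708 + 9.8360 = 23.2900
F = (S − I)·e^(rT) = (338.28 − 23.2900) · e^(0.0596·16/12)
= 314.9900 · e^0.079467 = 314.9900 × 1.082710 = ¥341.04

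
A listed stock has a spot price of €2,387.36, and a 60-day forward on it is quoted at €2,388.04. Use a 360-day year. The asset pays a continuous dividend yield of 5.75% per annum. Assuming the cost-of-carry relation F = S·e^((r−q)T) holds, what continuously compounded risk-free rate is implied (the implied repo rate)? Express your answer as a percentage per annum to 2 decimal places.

From F = S·e^((r−q)T): (r − q) = ln(F/S)/T
ln(2388.04/2387.36) = ln(1.000285) = 0.000285
(r − q) = 0.000285 / (60/360) = 0.001710
r = ln(F/S)/T + q = 0.001710 + 0.0575 = 0.059210
r = 5.92%

5.92%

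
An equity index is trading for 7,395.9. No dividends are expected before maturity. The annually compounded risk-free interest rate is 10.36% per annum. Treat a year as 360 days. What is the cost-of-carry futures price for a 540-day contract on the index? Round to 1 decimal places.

8,574.5

F = S · (1+r)^T
= 7395.9 × 1.159358
F = 8,574.5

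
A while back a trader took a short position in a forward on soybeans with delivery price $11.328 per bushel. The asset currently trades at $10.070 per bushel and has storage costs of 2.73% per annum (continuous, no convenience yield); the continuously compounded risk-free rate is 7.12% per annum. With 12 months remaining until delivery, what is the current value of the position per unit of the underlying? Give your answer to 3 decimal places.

Current fair forward for the remaining 12 months: F = S·e^((r + u)·T), (r + u) = 0.0712 + 0.0273 = 0.0985
F = 10.070 · e^(0.0985 × 12/12) = 10.070 × 1.103514 = 11.1124
Value of long forward = (F − K)·e^(−rT) = (11.1124 − 11.328) · e^(−0.0712·12/12)
= -0.2156 × 0.931276 = -0.201
Short position value = −(long value) = $0.201

$0.201 per bushel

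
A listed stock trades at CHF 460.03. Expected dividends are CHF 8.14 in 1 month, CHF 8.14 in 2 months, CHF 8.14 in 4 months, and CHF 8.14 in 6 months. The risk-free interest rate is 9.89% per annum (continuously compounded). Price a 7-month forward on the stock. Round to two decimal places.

CHF 453.76

PV(dividends) I = 8.14·e^(−0.0989·1/12) + 8.14·e^(−0.0989·2/12) + 8.14·e^(−0.0989·4/12) + 8.14·e^(−0.0989·6/12)
I = 8.0732 + 8.0069 + 7.8760 + 7.7473 = 31.7034
F = (S − I)·e^(rT) = (460.03 − 31.7034) · e^(0.0989·7/12)
= 428.3266 · e^0.057692 = 428.3266 × 1.059389 = CHF 453.76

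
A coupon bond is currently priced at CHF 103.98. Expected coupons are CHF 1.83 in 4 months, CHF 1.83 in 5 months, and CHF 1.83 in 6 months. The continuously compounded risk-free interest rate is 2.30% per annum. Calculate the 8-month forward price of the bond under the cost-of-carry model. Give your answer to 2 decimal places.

CHF 100.06

PV(coupons) I = 1.83·e^(−0.0230·4/12) + 1.83·e^(−0.0230·5/12) + 1.83·e^(−0.0230·6/12)
I = 1.8160 + 1.8125 + 1.8091 = 5.4376
F = (S − I)·e^(rT) = (103.98 − 5.4376) · e^(0.0230·8/12)
= 98.5424 · e^0.015333 = 98.5424 × 1.015451 = CHF 100.06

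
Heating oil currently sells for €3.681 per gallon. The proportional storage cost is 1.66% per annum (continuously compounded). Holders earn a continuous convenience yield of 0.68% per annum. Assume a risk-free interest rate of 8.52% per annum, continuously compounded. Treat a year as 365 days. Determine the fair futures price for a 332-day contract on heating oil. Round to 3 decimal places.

Net carry = r + u − y = 0.0852 + 0.0166 − 0.0068 = 0.0950
F = S·e^((r+u−y)T) = 3.681 · e^(0.0950 × 332/365) = 3.681 · e^0.086411
= 3.681 × 1.090254 = €4.013 per gallon

€4.013 per gallon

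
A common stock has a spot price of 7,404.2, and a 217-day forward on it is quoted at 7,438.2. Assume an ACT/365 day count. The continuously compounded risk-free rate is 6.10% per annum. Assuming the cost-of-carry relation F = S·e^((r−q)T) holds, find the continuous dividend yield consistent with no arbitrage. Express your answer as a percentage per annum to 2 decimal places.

5.33%

From F = S·e^((r−q)T): (r − q) = ln(F/S)/T
ln(7438.2/7404.2) = ln(1.004592) = 0.004581
(r − q) = 0.004581 / (217/365) = 0.007705
q = r − ln(F/S)/T = 0.0610 − 0.007705 = 0.053295
q = 5.33%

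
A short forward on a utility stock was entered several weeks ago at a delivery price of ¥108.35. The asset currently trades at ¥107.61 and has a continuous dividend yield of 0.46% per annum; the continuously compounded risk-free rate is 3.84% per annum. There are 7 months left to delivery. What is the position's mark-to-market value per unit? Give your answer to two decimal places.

Current fair forward for the remaining 7 months: F = S·e^((r − q)·T), (r − q) = 0.0384 − 0.0046 = 0.0338
F = 107.61 · e^(0.0338 × 7/12) = 107.61 × 1.019912 = 109.7527
Value of long forward = (F − K)·e^(−rT) = (109.7527 − 108.35) · e^(−0.0384·7/12)
= 1.4027 × 0.977849 = 1.37
Short position value = −(long value) = -¥1.37

-¥1.37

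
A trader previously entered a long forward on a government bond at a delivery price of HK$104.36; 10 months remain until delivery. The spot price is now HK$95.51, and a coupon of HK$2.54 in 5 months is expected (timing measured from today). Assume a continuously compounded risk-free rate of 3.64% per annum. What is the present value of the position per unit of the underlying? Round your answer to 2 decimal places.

PV(remaining coupons) I = 2.54·e^(−0.0364·5/12) = 2.5018
Current forward F = (S − I)·e^(rT) = (95.51 − 2.5018)·e^(0.0364·10/12) = 93.0082 × 1.030798 = 95.8727
Value (long) = (F − K)·e^(−rT) = (95.8727 − 104.36) × 0.970122 = -8.2337
Value = -HK$8.23

-HK$8.23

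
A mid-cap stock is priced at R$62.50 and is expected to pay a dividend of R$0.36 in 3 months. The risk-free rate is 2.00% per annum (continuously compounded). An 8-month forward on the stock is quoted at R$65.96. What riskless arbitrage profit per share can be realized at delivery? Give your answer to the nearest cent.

PV(dividends) I = 0.36·e^(−0.0200·3/12) = 0.3582
Fair forward F* = (S − I)·e^(rT) = (62.50 − 0.3582)·e^0.013333 = 62.1418 × 1.013422 = 62.9759
Market R$65.96 > fair 62.9759: forward overpriced → cash-and-carry (borrow at r, buy the stock and collect the dividends, short the forward).
Profit at T = |F_mkt − F*| = |65.96 − 62.9759| = R$2.98 per share

R$2.98 per share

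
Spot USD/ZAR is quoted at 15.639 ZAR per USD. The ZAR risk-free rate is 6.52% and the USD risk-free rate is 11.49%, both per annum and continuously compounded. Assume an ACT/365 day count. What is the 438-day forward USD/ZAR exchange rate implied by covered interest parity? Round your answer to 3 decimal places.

F = S·e^((r_ZAR − r_USD)T) = 15.639 · e^((0.0652 − 0.1149) × 438/365)
= 15.639 · e^-0.059640 = 15.639 × 0.942104
F = 14.734 ZAR per USD

14.734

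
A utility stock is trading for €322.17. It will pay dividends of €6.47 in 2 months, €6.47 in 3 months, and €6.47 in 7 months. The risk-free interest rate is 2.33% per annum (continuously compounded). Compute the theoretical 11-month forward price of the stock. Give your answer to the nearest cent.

PV(dividends) I = 6.47·e^(−0.0233·2/12) + 6.47·e^(−0.0233·3/12) + 6.47·e^(−0.0233·7/12)
I = 6.4449 + 6.4324 + 6.3827 = 19.2600
F = (S − I)·e^(rT) = (322.17 − 19.2600) · e^(0.0233·11/12)
= 302.9100 · e^0.021358 = 302.9100 × 1.021588 = €309.45

€309.45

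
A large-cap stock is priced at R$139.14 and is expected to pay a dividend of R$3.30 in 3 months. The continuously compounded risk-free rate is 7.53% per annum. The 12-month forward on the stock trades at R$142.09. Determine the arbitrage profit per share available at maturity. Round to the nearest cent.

R$4.44 per share

PV(dividends) I = 3.30·e^(−0.0753·3/12) = 3.2385
Fair forward F* = (S − I)·e^(rT) = (139.14 − 3.2385)·e^0.075300 = 135.9015 × 1.078208 = 146.5301
Market R$142.09 < fair 146.5301: forward underpriced → reverse cash-and-carry (short the stock, invest proceeds at r, pay the dividends, go long the forward).
Profit at T = |F_mkt − F*| = |142.09 − 146.5301| = R$4.44 per share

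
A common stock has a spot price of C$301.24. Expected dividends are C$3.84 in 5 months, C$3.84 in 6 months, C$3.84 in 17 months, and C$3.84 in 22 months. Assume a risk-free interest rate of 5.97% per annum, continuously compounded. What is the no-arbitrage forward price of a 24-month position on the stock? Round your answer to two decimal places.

PV(dividends) I = 3.84·e^(−0.0597·5/12) + 3.84·e^(−0.0597·6/12) + 3.84·e^(−0.0597·17/12) + 3.84·e^(−0.0597·22/12)
I = 3.7457 + 3.7271 + 3.5286 + 3.4419 = 14.4433
F = (S − I)·e^(rT) = (301.24 − 14.4433) · e^(0.0597·24/12)
= 286.7967 · e^0.119400 = 286.7967 × 1.126821 = C$323.17

C$323.17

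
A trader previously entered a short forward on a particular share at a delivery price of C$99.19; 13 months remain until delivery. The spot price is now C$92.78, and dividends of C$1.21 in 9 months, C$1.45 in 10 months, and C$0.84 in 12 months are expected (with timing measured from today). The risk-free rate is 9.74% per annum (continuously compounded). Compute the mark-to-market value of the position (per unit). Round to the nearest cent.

PV(remaining dividends) I = 1.21·e^(−0.0974·9/12) + 1.45·e^(−0.0974·10/12) + 0.84·e^(−0.0974·12/12) = 3.2238
Current forward F = (S − I)·e^(rT) = (92.78 − 3.2238)·e^(0.0974·13/12) = 89.5562 × 1.111285 = 99.5225
Value (long) = (F − K)·e^(−rT) = (99.5225 − 99.19) × 0.899859 = 0.2992
Short position value = −(long value) = -C$0.30

-C$0.30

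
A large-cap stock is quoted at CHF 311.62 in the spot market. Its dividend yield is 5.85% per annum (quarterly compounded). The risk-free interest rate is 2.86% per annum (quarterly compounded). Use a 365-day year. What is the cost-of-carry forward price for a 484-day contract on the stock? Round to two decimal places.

CHF 299.63

F = S · (1+r/4)^(4T) / (1+q/4)^(4T)
= 311.62 × 1.038513 / 1.080054 = 311.62 × 0.961538
F = CHF 299.63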